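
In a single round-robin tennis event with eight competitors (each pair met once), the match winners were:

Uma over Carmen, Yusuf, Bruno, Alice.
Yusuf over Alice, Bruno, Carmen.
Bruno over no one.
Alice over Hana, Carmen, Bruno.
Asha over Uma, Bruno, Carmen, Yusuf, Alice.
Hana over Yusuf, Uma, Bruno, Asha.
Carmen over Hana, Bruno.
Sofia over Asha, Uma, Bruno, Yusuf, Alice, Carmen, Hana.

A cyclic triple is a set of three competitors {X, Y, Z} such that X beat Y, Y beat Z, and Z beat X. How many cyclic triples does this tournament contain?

6

Win totals: Asha 5, Sofia 7, Yusuf 3, Bruno 0, Carmen 2, Hana 4, Uma 4, Alice 3.
A competitor with w wins dominates both others in C(w,2) triples; summing gives 10 + 21 + 3 + 0 + 1 + 6 + 6 + 3 = 50 transitive triples.
Total triples C(8,3) = 56, so cyclic triples = 56 − 50 = 6.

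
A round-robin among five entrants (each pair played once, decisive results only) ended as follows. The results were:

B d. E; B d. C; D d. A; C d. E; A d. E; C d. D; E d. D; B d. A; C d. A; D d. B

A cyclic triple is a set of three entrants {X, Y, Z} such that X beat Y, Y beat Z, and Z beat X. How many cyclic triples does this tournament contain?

3

Win totals: A 1, B 3, C 3, D 2, E 1.
An entrant with w wins dominates both others in C(w,2) triples; summing gives 0 + 3 + 3 + 1 + 0 = 7 transitive triples.
Total triples C(5,3) = 10, so cyclic triples = 10 − 7 = 3.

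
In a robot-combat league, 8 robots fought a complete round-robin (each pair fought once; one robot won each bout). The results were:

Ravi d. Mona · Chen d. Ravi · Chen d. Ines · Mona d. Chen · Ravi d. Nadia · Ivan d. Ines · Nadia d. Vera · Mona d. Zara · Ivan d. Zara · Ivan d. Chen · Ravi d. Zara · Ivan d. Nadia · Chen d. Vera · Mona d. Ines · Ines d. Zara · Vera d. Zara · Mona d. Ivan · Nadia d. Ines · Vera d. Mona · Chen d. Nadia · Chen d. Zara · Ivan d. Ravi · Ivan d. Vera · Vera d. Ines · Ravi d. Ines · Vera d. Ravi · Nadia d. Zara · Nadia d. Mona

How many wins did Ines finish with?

1

Ines' results: beat Zara; lost to Ravi, Mona, Chen, Vera, Nadia, Ivan.
That is 1 win.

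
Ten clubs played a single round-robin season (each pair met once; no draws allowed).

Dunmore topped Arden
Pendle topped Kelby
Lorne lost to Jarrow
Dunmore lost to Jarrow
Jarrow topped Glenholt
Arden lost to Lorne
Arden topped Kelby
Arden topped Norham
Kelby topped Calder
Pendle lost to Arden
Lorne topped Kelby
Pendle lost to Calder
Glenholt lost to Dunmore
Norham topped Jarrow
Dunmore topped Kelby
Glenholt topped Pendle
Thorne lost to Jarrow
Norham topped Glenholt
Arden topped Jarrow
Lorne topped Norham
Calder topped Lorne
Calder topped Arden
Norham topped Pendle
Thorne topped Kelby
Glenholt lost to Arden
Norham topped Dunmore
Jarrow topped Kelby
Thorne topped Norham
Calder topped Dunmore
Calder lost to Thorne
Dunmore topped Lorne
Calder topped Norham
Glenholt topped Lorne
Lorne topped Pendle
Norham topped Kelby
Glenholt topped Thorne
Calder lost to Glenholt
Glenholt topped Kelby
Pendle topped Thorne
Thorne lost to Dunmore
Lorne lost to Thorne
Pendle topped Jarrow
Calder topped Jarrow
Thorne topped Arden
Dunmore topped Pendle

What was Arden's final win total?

Arden's results: beat Norham, Glenholt, Kelby, Jarrow, Pendle; lost to Lorne, Calder, Thorne, Dunmore.
That is 5 wins.

5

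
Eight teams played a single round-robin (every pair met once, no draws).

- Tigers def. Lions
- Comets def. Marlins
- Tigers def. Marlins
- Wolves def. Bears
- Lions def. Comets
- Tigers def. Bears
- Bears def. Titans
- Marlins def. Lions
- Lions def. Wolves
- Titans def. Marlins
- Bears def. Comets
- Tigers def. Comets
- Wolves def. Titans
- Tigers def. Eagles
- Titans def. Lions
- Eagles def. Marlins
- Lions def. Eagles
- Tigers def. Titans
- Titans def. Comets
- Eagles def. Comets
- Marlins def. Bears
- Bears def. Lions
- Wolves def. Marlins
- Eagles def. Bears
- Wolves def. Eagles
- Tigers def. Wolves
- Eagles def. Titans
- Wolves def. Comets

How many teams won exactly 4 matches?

1

Win totals: Bears 3, Titans 3, Comets 1, Eagles 4, Marlins 2, Lions 3, Tigers 7, Wolves 5.
Exactly 4: Eagles — 1 team.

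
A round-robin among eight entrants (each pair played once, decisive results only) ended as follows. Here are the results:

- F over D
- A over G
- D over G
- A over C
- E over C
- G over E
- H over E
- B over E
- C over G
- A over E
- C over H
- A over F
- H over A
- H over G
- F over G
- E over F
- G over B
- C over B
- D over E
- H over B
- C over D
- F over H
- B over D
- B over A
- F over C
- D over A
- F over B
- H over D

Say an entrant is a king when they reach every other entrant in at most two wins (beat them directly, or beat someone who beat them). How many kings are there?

3

A reaches everyone (king).
B cannot reach H in two steps.
C cannot reach F in two steps.
D cannot reach H in two steps.
E cannot reach A in two steps.
F reaches everyone (king).
G cannot reach H in two steps.
H reaches everyone (king).
Kings: A, F, H — 3.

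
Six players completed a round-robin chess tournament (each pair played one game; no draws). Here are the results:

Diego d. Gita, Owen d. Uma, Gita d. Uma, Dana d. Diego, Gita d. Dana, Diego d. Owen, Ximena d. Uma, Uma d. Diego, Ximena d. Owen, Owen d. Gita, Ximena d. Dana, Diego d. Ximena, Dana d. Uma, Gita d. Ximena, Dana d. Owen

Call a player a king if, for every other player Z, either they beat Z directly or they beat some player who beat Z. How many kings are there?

Diego reaches everyone (king).
Ximena reaches everyone (king).
Gita reaches everyone (king).
Dana reaches everyone (king).
Uma cannot reach Dana in two steps.
Owen reaches everyone (king).
Kings: Diego, Ximena, Gita, Dana, Owen — 5.

5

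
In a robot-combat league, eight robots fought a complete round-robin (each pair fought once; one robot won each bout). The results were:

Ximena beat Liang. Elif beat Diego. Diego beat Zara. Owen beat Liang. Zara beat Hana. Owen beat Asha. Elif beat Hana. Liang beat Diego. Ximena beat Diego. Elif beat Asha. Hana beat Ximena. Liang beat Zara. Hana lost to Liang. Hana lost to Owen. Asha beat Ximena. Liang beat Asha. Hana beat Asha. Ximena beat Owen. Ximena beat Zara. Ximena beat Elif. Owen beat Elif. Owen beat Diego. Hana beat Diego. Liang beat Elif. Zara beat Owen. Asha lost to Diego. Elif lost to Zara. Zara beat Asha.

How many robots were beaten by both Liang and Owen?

Liang beat: Diego, Zara, Asha, Hana, Elif.
Owen beat: Diego, Asha, Hana, Liang, Elif.
Both beat: Diego, Asha, Hana, Elif — 4.

4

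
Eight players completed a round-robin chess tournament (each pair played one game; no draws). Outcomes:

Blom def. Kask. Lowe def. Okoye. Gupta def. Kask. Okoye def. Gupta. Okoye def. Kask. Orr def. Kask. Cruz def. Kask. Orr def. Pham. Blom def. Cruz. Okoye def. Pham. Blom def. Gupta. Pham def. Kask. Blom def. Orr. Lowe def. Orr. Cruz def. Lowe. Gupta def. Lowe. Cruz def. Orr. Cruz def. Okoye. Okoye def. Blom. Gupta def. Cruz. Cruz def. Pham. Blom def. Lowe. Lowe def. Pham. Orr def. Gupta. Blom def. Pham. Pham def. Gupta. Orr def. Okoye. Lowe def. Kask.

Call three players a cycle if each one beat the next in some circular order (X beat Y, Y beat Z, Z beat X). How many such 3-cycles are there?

Win totals: Okoye 4, Blom 6, Kask 0, Pham 2, Cruz 5, Orr 4, Gupta 3, Lowe 4.
A player with w wins dominates both others in C(w,2) triples; summing gives 6 + 15 + 0 + 1 + 10 + 6 + 3 + 6 = 47 transitive triples.
Total triples C(8,3) = 56, so cyclic triples = 56 − 47 = 9.

9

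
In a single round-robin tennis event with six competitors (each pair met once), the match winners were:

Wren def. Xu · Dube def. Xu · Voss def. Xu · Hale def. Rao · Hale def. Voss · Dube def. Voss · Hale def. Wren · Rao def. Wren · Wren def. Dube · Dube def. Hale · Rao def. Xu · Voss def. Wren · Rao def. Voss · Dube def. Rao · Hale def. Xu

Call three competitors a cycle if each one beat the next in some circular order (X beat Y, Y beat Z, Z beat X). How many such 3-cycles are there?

3

Win totals: Hale 4, Rao 3, Wren 2, Xu 0, Dube 4, Voss 2.
A competitor with w wins dominates both others in C(w,2) triples; summing gives 6 + 3 + 1 + 0 + 6 + 1 = 17 transitive triples.
Total triples C(6,3) = 20, so cyclic triples = 20 − 17 = 3.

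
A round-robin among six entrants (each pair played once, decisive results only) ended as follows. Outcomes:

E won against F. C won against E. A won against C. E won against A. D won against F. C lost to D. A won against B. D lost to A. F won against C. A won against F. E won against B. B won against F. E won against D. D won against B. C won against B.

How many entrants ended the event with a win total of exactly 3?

1

Win totals: A 4, B 1, C 2, D 3, E 4, F 1.
Exactly 3: D — 1 entrant.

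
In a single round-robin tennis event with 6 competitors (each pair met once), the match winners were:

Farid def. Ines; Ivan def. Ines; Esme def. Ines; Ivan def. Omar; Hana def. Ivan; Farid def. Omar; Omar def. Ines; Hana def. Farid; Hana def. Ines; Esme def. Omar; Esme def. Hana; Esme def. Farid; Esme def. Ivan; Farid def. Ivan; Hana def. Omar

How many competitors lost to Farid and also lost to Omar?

1

Farid beat: Omar, Ines, Ivan.
Omar beat: Ines.
Both beat: Ines — 1.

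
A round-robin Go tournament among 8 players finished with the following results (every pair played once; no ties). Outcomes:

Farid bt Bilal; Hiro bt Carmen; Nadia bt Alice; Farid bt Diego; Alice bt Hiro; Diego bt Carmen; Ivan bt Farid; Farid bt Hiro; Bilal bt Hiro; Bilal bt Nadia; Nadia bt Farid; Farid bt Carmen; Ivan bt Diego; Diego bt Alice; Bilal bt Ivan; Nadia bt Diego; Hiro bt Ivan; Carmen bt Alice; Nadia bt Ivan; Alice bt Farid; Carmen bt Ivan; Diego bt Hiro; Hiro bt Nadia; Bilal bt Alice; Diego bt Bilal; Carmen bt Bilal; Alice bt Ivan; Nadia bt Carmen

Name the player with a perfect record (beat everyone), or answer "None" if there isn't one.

Highest win total is Nadia with 5 (out of 7 possible).
Nadia lost to Bilal, Hiro, so no player went undefeated.

None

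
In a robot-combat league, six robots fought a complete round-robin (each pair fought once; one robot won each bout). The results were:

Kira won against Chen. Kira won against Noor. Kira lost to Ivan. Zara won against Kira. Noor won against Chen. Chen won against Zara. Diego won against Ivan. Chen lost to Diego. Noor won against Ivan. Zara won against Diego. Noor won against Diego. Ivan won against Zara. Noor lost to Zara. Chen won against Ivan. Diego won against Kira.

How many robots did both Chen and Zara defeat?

Chen beat: Zara, Ivan.
Zara beat: Kira, Noor, Diego.
No one was beaten by both.

0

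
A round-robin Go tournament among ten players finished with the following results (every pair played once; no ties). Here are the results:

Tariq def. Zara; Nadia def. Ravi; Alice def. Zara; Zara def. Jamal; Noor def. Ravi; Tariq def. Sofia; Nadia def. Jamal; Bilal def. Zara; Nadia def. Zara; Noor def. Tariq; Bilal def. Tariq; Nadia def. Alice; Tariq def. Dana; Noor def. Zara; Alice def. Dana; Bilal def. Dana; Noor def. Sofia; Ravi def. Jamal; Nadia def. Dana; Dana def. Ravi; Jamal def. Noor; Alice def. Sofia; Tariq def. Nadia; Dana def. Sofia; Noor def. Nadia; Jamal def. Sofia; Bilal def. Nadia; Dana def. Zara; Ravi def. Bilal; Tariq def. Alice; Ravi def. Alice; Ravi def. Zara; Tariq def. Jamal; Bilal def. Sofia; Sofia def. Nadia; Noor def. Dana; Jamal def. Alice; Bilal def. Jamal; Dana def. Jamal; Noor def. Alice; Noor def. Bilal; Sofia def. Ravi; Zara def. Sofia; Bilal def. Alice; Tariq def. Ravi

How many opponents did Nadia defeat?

5

Nadia's results: beat Dana, Jamal, Zara, Alice, Ravi; lost to Sofia, Noor, Bilal, Tariq.
That is 5 wins.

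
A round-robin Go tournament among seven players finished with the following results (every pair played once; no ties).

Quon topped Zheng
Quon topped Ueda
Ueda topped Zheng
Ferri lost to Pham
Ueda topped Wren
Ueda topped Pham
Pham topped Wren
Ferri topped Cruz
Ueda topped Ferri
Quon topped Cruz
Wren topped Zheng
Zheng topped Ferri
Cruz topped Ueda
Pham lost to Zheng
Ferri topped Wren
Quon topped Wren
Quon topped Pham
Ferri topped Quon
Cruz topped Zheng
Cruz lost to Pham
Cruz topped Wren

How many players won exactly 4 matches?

1

Win totals: Cruz 3, Ueda 4, Ferri 3, Pham 3, Wren 1, Zheng 2, Quon 5.
Exactly 4: Ueda — 1 player.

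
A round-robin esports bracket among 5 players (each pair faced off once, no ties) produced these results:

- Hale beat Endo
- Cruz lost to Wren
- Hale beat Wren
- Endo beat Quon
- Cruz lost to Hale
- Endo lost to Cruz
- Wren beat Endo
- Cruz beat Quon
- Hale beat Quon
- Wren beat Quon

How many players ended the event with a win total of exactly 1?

Win totals: Endo 1, Cruz 2, Hale 4, Wren 3, Quon 0.
Exactly 1: Endo — 1 player.

1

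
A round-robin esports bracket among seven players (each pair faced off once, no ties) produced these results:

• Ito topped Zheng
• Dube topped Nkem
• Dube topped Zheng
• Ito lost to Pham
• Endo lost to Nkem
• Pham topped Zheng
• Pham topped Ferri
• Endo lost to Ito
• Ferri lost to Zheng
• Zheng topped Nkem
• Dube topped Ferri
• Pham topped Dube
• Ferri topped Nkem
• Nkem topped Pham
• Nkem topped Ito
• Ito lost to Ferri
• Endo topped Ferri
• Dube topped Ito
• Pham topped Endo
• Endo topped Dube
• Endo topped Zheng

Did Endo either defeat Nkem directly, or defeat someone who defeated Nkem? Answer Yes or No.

Endo did not beat Nkem directly.
Endo beat Ferri, Zheng, Dube. Of those, Ferri beat Nkem.

Yes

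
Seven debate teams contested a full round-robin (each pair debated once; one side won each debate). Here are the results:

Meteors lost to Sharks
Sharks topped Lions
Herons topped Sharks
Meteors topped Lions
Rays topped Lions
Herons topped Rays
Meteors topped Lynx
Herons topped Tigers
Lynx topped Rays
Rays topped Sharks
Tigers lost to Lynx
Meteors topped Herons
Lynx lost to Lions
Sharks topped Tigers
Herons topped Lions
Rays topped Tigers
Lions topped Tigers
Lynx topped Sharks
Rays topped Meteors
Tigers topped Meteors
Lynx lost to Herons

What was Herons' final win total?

5

Herons' results: beat Tigers, Lions, Lynx, Sharks, Rays; lost to Meteors.
That is 5 wins.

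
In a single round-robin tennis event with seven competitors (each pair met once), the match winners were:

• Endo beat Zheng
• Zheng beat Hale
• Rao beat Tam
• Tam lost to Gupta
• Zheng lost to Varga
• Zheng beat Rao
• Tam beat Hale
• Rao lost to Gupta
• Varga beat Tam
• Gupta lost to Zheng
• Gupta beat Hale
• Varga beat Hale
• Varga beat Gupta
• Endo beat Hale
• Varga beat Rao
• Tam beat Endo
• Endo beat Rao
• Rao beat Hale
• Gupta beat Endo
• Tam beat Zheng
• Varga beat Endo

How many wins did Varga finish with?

Varga's results: beat Endo, Zheng, Hale, Tam, Gupta, Rao; lost to no one.
That is 6 wins.

6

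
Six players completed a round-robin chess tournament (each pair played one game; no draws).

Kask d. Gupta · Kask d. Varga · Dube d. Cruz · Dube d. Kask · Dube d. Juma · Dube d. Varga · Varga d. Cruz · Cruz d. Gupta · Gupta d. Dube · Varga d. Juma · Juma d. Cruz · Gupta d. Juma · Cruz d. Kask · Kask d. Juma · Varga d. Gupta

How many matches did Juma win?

Juma's results: beat Cruz; lost to Gupta, Dube, Kask, Varga.
That is 1 win.

1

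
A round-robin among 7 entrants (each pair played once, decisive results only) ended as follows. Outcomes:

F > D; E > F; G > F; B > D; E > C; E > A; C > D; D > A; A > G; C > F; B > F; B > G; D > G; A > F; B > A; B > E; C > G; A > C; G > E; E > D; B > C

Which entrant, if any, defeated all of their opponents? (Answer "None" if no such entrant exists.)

B has 6 wins out of 6 opponents — a perfect record.

B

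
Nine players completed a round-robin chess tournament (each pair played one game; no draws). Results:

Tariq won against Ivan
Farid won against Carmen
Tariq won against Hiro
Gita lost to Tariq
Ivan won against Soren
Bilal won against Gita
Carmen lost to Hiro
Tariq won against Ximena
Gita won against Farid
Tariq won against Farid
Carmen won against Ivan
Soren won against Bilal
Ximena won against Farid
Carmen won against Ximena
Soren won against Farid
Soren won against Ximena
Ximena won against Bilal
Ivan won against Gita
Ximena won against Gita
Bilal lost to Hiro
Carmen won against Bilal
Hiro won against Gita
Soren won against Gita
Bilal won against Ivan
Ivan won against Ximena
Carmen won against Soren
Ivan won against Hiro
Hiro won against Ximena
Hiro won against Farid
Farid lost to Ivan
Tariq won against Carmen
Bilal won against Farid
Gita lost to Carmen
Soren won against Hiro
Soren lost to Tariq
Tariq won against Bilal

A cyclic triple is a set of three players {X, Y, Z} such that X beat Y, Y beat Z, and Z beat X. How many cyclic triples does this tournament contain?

Win totals: Soren 5, Ivan 5, Carmen 5, Hiro 5, Bilal 3, Gita 1, Ximena 3, Tariq 8, Farid 1.
A player with w wins dominates both others in C(w,2) triples; summing gives 10 + 10 + 10 + 10 + 3 + 0 + 3 + 28 + 0 = 74 transitive triples.
Total triples C(9,3) = 84, so cyclic triples = 84 − 74 = 10.

10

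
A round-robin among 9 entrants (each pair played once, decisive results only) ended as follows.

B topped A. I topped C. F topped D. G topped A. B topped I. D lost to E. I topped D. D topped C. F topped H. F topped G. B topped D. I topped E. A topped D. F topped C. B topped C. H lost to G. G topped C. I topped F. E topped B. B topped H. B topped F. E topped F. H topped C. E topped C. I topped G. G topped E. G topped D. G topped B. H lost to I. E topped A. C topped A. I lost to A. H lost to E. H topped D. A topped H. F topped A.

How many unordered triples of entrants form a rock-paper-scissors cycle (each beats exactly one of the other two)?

10

Win totals: A 3, B 6, C 1, D 1, E 6, F 5, G 6, H 2, I 6.
An entrant with w wins dominates both others in C(w,2) triples; summing gives 3 + 15 + 0 + 0 + 15 + 10 + 15 + 1 + 15 = 74 transitive triples.
Total triples C(9,3) = 84, so cyclic triples = 84 − 74 = 10.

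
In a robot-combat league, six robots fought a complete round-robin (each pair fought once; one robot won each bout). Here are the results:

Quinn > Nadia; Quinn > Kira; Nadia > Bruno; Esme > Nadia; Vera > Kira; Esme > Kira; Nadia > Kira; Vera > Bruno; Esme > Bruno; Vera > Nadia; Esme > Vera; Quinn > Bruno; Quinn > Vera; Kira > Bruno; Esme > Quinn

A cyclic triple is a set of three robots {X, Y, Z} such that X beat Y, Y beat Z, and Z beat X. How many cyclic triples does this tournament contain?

0

Of the C(6,3) = 20 triples, the cyclic ones are: none.
That is 0.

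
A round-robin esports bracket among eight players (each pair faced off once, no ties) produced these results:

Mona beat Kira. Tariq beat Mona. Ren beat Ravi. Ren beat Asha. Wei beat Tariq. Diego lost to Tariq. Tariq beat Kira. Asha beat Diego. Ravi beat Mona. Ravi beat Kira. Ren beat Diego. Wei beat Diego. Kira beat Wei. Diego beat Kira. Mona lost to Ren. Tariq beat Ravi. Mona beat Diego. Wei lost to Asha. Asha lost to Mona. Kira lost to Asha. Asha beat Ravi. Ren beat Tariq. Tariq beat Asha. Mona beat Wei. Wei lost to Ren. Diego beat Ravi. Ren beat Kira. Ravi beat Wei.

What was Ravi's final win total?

Ravi's results: beat Wei, Mona, Kira; lost to Ren, Diego, Asha, Tariq.
That is 3 wins.

3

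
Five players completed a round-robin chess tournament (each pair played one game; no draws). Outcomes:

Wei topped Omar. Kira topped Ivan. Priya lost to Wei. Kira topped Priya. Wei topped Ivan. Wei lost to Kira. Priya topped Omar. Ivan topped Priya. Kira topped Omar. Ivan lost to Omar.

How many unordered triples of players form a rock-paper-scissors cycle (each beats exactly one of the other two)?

1

Win totals: Kira 4, Omar 1, Priya 1, Ivan 1, Wei 3.
A player with w wins dominates both others in C(w,2) triples; summing gives 6 + 0 + 0 + 0 + 3 = 9 transitive triples.
Total triples C(5,3) = 10, so cyclic triples = 10 − 9 = 1.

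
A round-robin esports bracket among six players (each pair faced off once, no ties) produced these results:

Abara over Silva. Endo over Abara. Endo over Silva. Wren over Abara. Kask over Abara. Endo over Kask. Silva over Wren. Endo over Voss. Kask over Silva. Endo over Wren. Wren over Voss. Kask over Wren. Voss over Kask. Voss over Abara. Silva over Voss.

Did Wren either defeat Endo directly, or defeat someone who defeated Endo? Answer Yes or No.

Wren did not beat Endo directly.
Wren beat Abara, Voss, but each of them lost to Endo. No two-step path.

No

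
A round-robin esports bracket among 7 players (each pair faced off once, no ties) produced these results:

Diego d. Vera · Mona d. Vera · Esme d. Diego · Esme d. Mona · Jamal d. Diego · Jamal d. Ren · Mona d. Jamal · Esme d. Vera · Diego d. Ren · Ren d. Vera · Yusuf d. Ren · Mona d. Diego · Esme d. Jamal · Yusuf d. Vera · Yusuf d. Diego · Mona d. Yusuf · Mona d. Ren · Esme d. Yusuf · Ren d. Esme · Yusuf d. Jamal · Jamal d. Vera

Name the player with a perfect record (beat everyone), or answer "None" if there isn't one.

None

Highest win total is Mona with 5 (out of 6 possible).
Mona lost to Esme, so no player went undefeated.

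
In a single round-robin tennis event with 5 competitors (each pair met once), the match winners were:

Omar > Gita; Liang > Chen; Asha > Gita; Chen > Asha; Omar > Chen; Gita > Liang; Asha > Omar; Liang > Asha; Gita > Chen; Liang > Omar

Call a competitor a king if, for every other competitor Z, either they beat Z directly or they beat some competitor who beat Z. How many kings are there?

4

Chen cannot reach Liang in two steps.
Liang reaches everyone (king).
Asha reaches everyone (king).
Omar reaches everyone (king).
Gita reaches everyone (king).
Kings: Liang, Asha, Omar, Gita — 4.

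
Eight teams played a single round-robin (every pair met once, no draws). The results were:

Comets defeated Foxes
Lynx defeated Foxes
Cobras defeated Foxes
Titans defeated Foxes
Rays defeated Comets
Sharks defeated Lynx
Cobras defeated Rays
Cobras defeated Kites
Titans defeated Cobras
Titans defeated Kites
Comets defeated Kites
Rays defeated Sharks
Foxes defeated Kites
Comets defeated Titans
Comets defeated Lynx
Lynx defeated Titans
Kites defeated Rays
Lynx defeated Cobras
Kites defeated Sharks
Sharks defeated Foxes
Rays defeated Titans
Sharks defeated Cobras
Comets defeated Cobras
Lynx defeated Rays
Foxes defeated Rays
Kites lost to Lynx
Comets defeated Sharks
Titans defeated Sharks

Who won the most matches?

Comets

Win totals: Lynx 5, Kites 2, Titans 4, Rays 3, Foxes 2, Sharks 3, Cobras 3, Comets 6.
Comets leads with 6 wins (next highest: 5).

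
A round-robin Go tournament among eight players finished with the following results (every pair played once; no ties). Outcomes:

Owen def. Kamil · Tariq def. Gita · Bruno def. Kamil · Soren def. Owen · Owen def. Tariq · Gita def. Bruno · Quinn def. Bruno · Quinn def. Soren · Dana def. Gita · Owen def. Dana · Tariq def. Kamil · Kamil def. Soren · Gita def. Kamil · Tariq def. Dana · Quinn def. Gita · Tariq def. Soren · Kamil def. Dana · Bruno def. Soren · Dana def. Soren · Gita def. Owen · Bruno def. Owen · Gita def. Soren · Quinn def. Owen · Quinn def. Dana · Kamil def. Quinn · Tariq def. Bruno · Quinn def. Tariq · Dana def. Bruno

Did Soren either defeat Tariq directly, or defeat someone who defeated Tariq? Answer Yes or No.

Yes

Soren did not beat Tariq directly.
Soren beat Owen. Of those, Owen beat Tariq.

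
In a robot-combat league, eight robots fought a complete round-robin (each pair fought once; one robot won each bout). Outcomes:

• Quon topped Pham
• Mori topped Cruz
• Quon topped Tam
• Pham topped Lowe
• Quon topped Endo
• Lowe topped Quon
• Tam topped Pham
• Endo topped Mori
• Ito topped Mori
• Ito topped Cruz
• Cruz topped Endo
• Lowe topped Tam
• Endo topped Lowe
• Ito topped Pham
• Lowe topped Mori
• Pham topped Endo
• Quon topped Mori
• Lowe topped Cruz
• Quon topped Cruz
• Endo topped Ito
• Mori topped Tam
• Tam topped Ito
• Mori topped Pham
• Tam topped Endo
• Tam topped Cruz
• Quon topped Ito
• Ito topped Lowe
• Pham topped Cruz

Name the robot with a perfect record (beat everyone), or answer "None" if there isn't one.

Highest win total is Quon with 6 (out of 7 possible).
Quon lost to Lowe, so no robot went undefeated.

None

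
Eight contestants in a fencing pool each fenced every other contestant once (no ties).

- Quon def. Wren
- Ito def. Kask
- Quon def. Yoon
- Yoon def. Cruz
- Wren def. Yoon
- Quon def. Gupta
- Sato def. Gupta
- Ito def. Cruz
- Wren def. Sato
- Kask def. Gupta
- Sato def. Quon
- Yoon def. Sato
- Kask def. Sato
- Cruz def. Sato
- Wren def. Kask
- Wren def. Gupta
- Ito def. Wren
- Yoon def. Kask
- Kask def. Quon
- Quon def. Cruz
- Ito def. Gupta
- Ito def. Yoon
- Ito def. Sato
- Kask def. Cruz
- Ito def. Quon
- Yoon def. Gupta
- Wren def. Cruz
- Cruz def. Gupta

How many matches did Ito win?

Ito's results: beat Quon, Sato, Wren, Cruz, Gupta, Kask, Yoon; lost to no one.
That is 7 wins.

7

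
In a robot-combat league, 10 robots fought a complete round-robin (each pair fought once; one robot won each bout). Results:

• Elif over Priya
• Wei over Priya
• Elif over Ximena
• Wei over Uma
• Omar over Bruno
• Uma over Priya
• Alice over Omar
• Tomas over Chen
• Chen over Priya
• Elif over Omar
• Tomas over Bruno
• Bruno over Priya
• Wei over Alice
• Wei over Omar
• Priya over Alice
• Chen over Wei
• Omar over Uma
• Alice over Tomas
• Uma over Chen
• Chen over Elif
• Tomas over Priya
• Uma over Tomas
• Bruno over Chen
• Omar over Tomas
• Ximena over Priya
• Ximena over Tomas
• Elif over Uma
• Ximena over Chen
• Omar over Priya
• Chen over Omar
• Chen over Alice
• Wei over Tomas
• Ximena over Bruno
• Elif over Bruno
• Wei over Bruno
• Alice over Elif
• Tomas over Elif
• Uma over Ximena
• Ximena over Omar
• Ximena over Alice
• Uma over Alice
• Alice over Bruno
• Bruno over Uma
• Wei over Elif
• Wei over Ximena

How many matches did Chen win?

5

Chen's results: beat Wei, Priya, Omar, Alice, Elif; lost to Tomas, Ximena, Uma, Bruno.
That is 5 wins.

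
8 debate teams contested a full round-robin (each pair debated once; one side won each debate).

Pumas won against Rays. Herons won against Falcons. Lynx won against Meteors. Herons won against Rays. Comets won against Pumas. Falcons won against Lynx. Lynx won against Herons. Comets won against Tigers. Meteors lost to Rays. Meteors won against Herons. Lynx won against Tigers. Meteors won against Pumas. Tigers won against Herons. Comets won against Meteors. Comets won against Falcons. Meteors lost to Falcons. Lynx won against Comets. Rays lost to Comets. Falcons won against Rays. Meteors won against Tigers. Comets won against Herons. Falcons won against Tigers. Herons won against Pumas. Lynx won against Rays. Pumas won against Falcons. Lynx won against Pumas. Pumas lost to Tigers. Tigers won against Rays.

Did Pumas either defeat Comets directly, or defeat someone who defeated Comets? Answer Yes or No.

No

Pumas did not beat Comets directly.
Pumas beat Rays, Falcons, but each of them lost to Comets. No two-step path.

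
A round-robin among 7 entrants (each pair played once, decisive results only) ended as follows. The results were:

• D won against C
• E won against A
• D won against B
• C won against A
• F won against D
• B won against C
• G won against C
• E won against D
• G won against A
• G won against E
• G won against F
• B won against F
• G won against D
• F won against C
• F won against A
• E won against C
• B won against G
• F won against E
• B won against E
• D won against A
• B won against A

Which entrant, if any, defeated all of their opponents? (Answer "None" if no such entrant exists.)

None

Highest win total is G with 5 (out of 6 possible).
G lost to B, so no entrant went undefeated.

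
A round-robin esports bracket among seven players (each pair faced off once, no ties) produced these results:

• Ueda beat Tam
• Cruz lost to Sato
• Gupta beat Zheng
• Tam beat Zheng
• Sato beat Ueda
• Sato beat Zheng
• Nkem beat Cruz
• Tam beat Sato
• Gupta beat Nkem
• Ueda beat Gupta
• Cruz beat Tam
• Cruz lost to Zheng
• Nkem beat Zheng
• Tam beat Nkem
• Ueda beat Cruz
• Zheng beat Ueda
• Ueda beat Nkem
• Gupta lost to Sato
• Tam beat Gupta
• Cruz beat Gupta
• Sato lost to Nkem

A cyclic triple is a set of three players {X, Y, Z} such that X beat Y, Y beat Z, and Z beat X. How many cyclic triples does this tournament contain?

11

Win totals: Gupta 2, Tam 4, Ueda 4, Cruz 2, Sato 4, Nkem 3, Zheng 2.
A player with w wins dominates both others in C(w,2) triples; summing gives 1 + 6 + 6 + 1 + 6 + 3 + 1 = 24 transitive triples.
Total triples C(7,3) = 35, so cyclic triples = 35 − 24 = 11.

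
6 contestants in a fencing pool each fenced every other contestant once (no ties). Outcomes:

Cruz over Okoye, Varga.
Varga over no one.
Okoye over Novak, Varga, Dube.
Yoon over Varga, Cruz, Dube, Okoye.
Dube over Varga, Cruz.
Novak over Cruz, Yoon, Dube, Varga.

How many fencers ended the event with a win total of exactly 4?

Win totals: Novak 4, Cruz 2, Okoye 3, Yoon 4, Varga 0, Dube 2.
Exactly 4: Novak, Yoon — 2 fencers.

2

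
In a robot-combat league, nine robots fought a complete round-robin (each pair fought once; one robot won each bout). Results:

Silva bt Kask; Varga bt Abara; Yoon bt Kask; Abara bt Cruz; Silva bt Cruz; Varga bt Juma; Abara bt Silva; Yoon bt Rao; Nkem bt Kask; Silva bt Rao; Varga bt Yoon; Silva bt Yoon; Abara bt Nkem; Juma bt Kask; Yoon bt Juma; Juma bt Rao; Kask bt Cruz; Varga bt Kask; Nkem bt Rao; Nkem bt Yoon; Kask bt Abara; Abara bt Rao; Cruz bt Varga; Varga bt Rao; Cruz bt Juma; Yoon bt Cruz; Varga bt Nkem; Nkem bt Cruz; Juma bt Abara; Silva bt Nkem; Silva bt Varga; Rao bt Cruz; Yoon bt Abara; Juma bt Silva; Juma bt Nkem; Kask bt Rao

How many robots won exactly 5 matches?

2

Win totals: Kask 3, Silva 6, Yoon 5, Rao 1, Juma 5, Varga 6, Abara 4, Nkem 4, Cruz 2.
Exactly 5: Yoon, Juma — 2 robots.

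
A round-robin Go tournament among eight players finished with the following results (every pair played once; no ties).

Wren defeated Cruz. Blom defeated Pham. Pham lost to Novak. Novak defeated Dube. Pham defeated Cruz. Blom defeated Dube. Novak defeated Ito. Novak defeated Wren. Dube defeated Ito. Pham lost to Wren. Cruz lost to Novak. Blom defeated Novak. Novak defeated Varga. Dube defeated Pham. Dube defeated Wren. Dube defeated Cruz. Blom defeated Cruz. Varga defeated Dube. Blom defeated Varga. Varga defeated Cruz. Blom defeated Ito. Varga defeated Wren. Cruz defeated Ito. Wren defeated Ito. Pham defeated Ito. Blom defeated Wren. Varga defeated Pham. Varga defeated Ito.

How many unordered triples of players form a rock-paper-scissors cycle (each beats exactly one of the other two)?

0

Win totals: Varga 5, Ito 0, Dube 4, Wren 3, Blom 7, Pham 2, Novak 6, Cruz 1.
A player with w wins dominates both others in C(w,2) triples; summing gives 10 + 0 + 6 + 3 + 21 + 1 + 15 + 0 = 56 transitive triples.
Total triples C(8,3) = 56, so cyclic triples = 56 − 56 = 0.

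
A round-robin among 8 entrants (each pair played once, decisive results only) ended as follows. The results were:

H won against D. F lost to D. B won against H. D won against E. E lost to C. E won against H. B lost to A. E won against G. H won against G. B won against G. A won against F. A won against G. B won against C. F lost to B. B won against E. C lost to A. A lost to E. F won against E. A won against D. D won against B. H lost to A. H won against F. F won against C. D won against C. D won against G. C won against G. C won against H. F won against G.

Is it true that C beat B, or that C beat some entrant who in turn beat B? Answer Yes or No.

No

C did not beat B directly.
C beat E, G, H, but each of them lost to B. No two-step path.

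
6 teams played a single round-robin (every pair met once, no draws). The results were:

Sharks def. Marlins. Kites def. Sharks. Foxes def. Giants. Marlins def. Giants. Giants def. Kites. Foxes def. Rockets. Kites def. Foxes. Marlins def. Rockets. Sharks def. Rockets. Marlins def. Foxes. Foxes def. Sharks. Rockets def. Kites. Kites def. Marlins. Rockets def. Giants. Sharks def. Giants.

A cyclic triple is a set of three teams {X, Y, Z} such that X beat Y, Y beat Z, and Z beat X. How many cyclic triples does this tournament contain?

Of the C(6,3) = 20 triples, the cyclic ones are: {Marlins, Giants, Kites}; {Marlins, Kites, Rockets}; {Marlins, Foxes, Sharks}; {Giants, Kites, Foxes}; {Giants, Kites, Sharks}; {Kites, Foxes, Rockets}; {Kites, Sharks, Rockets}.
That is 7.

7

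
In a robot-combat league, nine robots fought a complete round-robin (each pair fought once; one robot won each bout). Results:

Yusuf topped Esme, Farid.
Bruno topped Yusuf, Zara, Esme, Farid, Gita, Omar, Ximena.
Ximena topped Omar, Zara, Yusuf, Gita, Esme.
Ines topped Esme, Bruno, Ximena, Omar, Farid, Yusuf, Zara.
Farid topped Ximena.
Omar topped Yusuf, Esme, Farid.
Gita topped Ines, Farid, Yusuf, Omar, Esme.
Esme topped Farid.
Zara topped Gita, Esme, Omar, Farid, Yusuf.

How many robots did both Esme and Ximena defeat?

Esme beat: Farid.
Ximena beat: Esme, Omar, Zara, Gita, Yusuf.
No one was beaten by both.

0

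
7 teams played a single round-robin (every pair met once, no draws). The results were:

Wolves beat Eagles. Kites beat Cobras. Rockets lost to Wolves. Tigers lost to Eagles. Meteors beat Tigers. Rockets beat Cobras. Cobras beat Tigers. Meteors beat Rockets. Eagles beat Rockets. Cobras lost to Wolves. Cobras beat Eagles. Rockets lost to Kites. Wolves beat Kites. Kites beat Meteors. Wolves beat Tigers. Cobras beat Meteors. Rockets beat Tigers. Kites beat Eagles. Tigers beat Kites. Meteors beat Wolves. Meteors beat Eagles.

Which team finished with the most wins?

Wolves

Win totals: Kites 4, Wolves 5, Rockets 2, Meteors 4, Cobras 3, Eagles 2, Tigers 1.
Wolves leads with 5 wins (next highest: 4).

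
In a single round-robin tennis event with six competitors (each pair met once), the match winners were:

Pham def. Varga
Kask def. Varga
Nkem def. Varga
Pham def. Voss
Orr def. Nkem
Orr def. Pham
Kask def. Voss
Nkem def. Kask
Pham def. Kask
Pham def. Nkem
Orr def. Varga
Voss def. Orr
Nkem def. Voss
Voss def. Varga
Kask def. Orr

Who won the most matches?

Pham

Win totals: Voss 2, Varga 0, Orr 3, Pham 4, Kask 3, Nkem 3.
Pham leads with 4 wins (next highest: 3).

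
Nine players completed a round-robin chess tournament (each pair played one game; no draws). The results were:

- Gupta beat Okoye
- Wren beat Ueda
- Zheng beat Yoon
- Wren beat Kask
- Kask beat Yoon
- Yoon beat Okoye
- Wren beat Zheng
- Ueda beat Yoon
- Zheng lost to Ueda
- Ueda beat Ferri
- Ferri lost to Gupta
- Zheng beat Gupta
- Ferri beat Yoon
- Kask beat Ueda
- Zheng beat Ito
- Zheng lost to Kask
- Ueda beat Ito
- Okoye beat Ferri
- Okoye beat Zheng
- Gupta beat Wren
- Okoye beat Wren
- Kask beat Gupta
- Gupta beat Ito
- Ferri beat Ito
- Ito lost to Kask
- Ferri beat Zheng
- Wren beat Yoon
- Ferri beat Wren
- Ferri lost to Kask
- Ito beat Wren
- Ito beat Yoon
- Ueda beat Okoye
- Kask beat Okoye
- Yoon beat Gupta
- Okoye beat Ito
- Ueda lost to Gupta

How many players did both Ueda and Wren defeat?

Ueda beat: Yoon, Zheng, Ferri, Ito, Okoye.
Wren beat: Kask, Yoon, Ueda, Zheng.
Both beat: Yoon, Zheng — 2.

2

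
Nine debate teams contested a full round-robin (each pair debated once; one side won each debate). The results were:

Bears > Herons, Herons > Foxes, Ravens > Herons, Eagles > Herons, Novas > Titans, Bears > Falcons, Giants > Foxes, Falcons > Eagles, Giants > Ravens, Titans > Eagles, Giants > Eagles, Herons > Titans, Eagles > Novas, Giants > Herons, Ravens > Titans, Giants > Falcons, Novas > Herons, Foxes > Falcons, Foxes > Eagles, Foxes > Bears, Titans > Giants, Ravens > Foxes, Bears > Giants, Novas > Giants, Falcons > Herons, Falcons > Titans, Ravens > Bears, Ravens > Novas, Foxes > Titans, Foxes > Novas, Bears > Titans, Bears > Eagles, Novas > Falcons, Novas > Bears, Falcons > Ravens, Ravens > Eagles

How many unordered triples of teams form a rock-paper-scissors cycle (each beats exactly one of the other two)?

20

Win totals: Eagles 2, Herons 2, Ravens 6, Falcons 4, Novas 5, Foxes 5, Titans 2, Bears 5, Giants 5.
A team with w wins dominates both others in C(w,2) triples; summing gives 1 + 1 + 15 + 6 + 10 + 10 + 1 + 10 + 10 = 64 transitive triples.
Total triples C(9,3) = 84, so cyclic triples = 84 − 64 = 20.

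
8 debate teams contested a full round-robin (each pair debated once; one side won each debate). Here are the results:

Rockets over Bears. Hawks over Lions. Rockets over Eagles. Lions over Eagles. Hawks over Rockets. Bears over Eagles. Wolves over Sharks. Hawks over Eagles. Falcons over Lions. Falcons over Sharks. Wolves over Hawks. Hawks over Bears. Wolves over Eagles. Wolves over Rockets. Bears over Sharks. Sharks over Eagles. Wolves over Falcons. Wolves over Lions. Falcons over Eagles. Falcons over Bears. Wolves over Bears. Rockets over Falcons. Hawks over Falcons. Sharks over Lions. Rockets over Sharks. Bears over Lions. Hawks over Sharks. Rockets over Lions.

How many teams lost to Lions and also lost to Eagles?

0

Lions beat: Eagles.
Eagles beat: no one.
No one was beaten by both.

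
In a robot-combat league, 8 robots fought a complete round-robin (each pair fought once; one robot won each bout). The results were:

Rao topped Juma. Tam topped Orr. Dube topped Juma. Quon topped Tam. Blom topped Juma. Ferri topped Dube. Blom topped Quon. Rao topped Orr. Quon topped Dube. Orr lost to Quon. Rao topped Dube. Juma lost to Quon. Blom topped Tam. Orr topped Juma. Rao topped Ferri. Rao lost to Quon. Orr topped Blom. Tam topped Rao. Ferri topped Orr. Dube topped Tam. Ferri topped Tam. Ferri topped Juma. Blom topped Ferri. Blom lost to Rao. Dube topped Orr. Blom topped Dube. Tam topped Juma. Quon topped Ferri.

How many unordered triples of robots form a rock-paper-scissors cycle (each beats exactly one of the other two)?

8

Win totals: Quon 6, Tam 3, Rao 5, Juma 0, Dube 3, Blom 5, Ferri 4, Orr 2.
A robot with w wins dominates both others in C(w,2) triples; summing gives 15 + 3 + 10 + 0 + 3 + 10 + 6 + 1 = 48 transitive triples.
Total triples C(8,3) = 56, so cyclic triples = 56 − 48 = 8.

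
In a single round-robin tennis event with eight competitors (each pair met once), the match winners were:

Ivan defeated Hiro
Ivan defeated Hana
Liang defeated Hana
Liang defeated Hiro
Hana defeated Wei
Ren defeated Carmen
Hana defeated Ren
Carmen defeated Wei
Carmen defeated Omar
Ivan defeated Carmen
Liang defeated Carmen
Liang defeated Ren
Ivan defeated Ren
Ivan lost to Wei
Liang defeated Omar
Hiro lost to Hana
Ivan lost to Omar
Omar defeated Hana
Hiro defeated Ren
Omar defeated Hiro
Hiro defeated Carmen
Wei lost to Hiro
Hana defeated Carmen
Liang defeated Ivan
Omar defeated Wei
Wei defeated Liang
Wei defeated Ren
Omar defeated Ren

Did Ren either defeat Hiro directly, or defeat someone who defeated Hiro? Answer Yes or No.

Ren did not beat Hiro directly.
Ren beat Carmen, but each of them lost to Hiro. No two-step path.

No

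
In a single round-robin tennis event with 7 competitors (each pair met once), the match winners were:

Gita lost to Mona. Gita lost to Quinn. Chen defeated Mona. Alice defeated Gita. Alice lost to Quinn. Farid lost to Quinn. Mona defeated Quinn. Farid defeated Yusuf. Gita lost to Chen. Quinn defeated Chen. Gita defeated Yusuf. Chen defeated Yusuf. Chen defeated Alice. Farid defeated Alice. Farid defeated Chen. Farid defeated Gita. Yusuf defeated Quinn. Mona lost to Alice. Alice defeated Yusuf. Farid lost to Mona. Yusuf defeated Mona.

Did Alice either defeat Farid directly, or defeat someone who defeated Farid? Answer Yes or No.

Yes

Alice did not beat Farid directly.
Alice beat Yusuf, Mona, Gita. Of those, Mona beat Farid.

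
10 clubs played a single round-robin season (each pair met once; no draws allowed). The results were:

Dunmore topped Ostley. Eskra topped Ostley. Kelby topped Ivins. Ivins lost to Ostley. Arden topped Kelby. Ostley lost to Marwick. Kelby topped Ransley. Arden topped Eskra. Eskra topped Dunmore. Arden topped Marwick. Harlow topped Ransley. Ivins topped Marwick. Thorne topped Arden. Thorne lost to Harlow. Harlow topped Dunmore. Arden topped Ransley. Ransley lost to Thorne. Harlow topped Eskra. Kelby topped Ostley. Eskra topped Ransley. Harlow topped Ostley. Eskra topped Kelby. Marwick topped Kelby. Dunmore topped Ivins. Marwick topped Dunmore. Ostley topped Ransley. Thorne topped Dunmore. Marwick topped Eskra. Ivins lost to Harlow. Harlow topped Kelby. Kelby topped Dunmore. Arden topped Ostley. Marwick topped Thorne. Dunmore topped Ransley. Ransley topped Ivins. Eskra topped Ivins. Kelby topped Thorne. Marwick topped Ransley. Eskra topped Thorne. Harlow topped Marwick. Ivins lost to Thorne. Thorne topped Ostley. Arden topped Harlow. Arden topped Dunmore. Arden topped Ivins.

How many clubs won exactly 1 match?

2

Win totals: Dunmore 3, Thorne 5, Harlow 8, Marwick 6, Arden 8, Ostley 2, Ivins 1, Kelby 5, Eskra 6, Ransley 1.
Exactly 1: Ivins, Ransley — 2 clubs.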